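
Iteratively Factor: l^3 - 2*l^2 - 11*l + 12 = (l - 4)*(l^2 + 2*l - 3) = (l - 4)*(l + 3)*(l - 1)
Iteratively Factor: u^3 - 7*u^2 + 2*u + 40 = (u - 4)*(u^2 - 3*u - 10) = (u - 4)*(u + 2)*(u - 5)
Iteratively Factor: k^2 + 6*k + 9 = (k + 3)*(k + 3)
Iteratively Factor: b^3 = (b)*(b^2) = b^2*(b)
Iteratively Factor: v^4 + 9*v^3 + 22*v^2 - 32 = (v + 4)*(v^3 + 5*v^2 + 2*v - 8) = (v - 1)*(v + 4)*(v^2 + 6*v + 8) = (v - 1)*(v + 4)^2*(v + 2)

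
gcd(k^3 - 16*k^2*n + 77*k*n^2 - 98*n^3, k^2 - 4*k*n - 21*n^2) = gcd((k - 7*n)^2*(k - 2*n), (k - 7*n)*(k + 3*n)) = k - 7*n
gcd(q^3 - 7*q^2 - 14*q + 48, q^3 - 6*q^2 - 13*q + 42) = q^2 + q - 6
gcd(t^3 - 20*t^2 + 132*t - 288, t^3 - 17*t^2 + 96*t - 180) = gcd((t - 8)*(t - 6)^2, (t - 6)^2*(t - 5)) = t^2 - 12*t + 36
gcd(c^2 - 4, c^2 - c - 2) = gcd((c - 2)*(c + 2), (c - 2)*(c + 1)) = c - 2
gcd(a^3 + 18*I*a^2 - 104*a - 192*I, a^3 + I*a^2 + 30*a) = a + 6*I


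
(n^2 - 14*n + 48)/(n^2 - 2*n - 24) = (n - 8)/(n + 4)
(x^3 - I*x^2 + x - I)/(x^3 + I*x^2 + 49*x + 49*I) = (x^2 - 2*I*x - 1)/(x^2 + 49)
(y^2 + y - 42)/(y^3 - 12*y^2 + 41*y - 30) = (y + 7)/(y^2 - 6*y + 5)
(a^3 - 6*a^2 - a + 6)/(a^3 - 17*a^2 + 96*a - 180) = (a^2 - 1)/(a^2 - 11*a + 30)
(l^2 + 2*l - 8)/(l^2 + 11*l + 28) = (l - 2)/(l + 7)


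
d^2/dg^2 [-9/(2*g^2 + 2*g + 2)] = 9*(g^2 + g - (2*g + 1)^2 + 1)/(g^2 + g + 1)^3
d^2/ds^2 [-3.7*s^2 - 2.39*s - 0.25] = -7.40000000000000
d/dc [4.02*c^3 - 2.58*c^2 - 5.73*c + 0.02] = 12.06*c^2 - 5.16*c - 5.73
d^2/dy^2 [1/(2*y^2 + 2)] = (3*y^2 - 1)/(y^2 + 1)^3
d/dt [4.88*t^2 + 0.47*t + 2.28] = 9.76*t + 0.47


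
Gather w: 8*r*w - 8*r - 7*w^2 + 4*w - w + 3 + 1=-8*r - 7*w^2 + w*(8*r + 3) + 4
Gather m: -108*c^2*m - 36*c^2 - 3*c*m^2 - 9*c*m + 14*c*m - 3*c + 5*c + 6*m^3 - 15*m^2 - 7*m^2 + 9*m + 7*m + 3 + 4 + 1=-36*c^2 + 2*c + 6*m^3 + m^2*(-3*c - 22) + m*(-108*c^2 + 5*c + 16) + 8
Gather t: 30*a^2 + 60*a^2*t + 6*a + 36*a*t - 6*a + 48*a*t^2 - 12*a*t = 30*a^2 + 48*a*t^2 + t*(60*a^2 + 24*a)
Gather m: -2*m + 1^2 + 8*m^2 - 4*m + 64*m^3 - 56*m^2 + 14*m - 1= 64*m^3 - 48*m^2 + 8*m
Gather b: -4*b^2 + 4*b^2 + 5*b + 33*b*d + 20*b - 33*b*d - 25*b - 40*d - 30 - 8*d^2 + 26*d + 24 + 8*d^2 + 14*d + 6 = 0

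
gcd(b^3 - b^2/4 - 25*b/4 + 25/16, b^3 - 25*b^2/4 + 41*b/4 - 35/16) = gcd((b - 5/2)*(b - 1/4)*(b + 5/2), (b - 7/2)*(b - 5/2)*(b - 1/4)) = b^2 - 11*b/4 + 5/8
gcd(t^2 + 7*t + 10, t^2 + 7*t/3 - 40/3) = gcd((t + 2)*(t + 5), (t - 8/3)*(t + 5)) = t + 5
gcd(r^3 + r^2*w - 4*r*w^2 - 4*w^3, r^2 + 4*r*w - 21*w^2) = 1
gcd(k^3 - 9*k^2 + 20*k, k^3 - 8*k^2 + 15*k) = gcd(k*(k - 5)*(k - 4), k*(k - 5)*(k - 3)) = k^2 - 5*k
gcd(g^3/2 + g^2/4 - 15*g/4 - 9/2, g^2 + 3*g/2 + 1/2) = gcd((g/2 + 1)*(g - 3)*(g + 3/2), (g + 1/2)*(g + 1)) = 1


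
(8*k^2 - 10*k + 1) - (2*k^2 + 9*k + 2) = 6*k^2 - 19*k - 1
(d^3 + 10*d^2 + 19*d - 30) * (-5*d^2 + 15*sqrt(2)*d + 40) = -5*d^5 - 50*d^4 + 15*sqrt(2)*d^4 - 55*d^3 + 150*sqrt(2)*d^3 + 285*sqrt(2)*d^2 + 550*d^2 - 450*sqrt(2)*d + 760*d - 1200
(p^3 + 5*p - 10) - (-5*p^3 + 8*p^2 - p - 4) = 6*p^3 - 8*p^2 + 6*p - 6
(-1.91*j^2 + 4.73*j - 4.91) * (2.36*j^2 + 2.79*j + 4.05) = -4.5076*j^4 + 5.8339*j^3 - 6.1264*j^2 + 5.4576*j - 19.8855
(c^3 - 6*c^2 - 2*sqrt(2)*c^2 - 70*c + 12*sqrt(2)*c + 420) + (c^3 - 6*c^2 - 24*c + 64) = 2*c^3 - 12*c^2 - 2*sqrt(2)*c^2 - 94*c + 12*sqrt(2)*c + 484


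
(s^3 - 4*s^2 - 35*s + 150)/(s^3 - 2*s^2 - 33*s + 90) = (s - 5)/(s - 3)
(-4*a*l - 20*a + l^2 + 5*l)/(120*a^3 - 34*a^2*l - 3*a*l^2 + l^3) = (-l - 5)/(30*a^2 - a*l - l^2)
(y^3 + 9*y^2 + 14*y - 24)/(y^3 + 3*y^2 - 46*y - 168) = (y - 1)/(y - 7)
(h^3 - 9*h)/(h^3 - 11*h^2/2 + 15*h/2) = 2*(h + 3)/(2*h - 5)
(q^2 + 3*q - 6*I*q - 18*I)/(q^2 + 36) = (q + 3)/(q + 6*I)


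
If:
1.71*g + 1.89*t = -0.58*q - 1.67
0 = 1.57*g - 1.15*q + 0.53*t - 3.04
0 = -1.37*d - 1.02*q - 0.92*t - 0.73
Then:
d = 1.49086227590789 - 0.138194709950992*t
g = -0.862291891140384*t - 0.0546731083382573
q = -0.716346320948177*t - 2.71811893920962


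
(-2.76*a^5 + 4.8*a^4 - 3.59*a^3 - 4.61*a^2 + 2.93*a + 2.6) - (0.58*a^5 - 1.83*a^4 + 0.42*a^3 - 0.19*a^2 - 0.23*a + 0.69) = -3.34*a^5 + 6.63*a^4 - 4.01*a^3 - 4.42*a^2 + 3.16*a + 1.91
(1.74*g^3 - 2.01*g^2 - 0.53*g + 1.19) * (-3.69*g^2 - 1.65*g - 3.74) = -6.4206*g^5 + 4.5459*g^4 - 1.2354*g^3 + 4.0008*g^2 + 0.0187000000000004*g - 4.4506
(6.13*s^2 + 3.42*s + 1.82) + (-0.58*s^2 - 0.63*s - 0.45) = 5.55*s^2 + 2.79*s + 1.37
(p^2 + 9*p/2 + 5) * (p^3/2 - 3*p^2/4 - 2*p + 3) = p^5/2 + 3*p^4/2 - 23*p^3/8 - 39*p^2/4 + 7*p/2 + 15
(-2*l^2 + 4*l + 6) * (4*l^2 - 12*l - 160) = -8*l^4 + 40*l^3 + 296*l^2 - 712*l - 960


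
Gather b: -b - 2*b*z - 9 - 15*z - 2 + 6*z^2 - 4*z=b*(-2*z - 1) + 6*z^2 - 19*z - 11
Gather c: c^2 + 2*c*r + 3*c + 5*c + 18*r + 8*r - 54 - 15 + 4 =c^2 + c*(2*r + 8) + 26*r - 65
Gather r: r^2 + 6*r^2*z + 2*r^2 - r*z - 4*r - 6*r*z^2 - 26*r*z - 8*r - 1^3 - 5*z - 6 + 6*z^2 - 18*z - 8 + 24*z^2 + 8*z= r^2*(6*z + 3) + r*(-6*z^2 - 27*z - 12) + 30*z^2 - 15*z - 15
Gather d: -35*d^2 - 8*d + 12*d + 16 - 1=-35*d^2 + 4*d + 15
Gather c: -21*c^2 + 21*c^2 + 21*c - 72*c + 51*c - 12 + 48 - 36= 0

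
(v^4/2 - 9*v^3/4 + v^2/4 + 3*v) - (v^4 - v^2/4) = -v^4/2 - 9*v^3/4 + v^2/2 + 3*v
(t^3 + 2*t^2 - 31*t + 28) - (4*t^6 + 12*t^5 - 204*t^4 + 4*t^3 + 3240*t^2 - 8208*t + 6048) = -4*t^6 - 12*t^5 + 204*t^4 - 3*t^3 - 3238*t^2 + 8177*t - 6020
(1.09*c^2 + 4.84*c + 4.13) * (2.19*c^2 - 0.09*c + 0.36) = 2.3871*c^4 + 10.5015*c^3 + 9.0015*c^2 + 1.3707*c + 1.4868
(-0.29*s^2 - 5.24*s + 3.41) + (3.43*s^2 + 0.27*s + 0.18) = 3.14*s^2 - 4.97*s + 3.59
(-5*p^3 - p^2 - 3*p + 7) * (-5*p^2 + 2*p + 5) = 25*p^5 - 5*p^4 - 12*p^3 - 46*p^2 - p + 35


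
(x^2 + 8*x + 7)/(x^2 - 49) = (x + 1)/(x - 7)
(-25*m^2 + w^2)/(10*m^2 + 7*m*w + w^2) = (-5*m + w)/(2*m + w)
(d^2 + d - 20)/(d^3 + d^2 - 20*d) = 1/d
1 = 1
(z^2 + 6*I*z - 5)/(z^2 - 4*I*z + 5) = (z + 5*I)/(z - 5*I)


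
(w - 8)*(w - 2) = w^2 - 10*w + 16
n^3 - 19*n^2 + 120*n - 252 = (n - 7)*(n - 6)^2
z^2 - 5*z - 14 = (z - 7)*(z + 2)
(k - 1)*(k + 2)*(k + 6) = k^3 + 7*k^2 + 4*k - 12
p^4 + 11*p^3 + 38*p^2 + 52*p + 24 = (p + 1)*(p + 2)^2*(p + 6)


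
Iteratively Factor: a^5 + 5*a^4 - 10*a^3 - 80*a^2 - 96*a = (a)*(a^4 + 5*a^3 - 10*a^2 - 80*a - 96) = a*(a + 2)*(a^3 + 3*a^2 - 16*a - 48) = a*(a + 2)*(a + 4)*(a^2 - a - 12) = a*(a + 2)*(a + 3)*(a + 4)*(a - 4)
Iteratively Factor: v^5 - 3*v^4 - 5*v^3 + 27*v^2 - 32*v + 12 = (v - 1)*(v^4 - 2*v^3 - 7*v^2 + 20*v - 12) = (v - 1)*(v + 3)*(v^3 - 5*v^2 + 8*v - 4) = (v - 1)^2*(v + 3)*(v^2 - 4*v + 4) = (v - 2)*(v - 1)^2*(v + 3)*(v - 2)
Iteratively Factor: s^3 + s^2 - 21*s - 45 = (s - 5)*(s^2 + 6*s + 9) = (s - 5)*(s + 3)*(s + 3)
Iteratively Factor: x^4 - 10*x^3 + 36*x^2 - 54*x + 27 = (x - 1)*(x^3 - 9*x^2 + 27*x - 27) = (x - 3)*(x - 1)*(x^2 - 6*x + 9) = (x - 3)^2*(x - 1)*(x - 3)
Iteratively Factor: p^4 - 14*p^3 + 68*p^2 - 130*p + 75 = (p - 5)*(p^3 - 9*p^2 + 23*p - 15) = (p - 5)^2*(p^2 - 4*p + 3) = (p - 5)^2*(p - 1)*(p - 3)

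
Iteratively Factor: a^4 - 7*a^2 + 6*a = (a - 1)*(a^3 + a^2 - 6*a) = (a - 1)*(a + 3)*(a^2 - 2*a) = (a - 2)*(a - 1)*(a + 3)*(a)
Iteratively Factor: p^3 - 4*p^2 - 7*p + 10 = (p + 2)*(p^2 - 6*p + 5) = (p - 5)*(p + 2)*(p - 1)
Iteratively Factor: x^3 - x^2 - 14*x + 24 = (x - 2)*(x^2 + x - 12) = (x - 2)*(x + 4)*(x - 3)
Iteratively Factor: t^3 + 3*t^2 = (t + 3)*(t^2) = t*(t + 3)*(t)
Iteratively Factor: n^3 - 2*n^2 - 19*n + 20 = (n + 4)*(n^2 - 6*n + 5) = (n - 5)*(n + 4)*(n - 1)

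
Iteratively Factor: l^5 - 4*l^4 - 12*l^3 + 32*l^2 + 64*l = (l - 4)*(l^4 - 12*l^2 - 16*l) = (l - 4)^2*(l^3 + 4*l^2 + 4*l) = (l - 4)^2*(l + 2)*(l^2 + 2*l) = l*(l - 4)^2*(l + 2)*(l + 2)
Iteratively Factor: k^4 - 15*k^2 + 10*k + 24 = (k - 2)*(k^3 + 2*k^2 - 11*k - 12) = (k - 2)*(k + 1)*(k^2 + k - 12) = (k - 2)*(k + 1)*(k + 4)*(k - 3)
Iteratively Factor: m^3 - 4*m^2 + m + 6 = (m - 2)*(m^2 - 2*m - 3) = (m - 3)*(m - 2)*(m + 1)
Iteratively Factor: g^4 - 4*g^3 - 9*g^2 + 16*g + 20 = (g - 5)*(g^3 + g^2 - 4*g - 4) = (g - 5)*(g + 2)*(g^2 - g - 2) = (g - 5)*(g + 1)*(g + 2)*(g - 2)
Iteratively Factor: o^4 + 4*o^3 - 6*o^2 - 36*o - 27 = (o - 3)*(o^3 + 7*o^2 + 15*o + 9) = (o - 3)*(o + 3)*(o^2 + 4*o + 3) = (o - 3)*(o + 3)^2*(o + 1)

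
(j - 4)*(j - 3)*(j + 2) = j^3 - 5*j^2 - 2*j + 24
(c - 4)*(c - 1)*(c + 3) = c^3 - 2*c^2 - 11*c + 12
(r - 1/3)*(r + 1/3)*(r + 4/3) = r^3 + 4*r^2/3 - r/9 - 4/27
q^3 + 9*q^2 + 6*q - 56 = (q - 2)*(q + 4)*(q + 7)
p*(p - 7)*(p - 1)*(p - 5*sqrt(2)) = p^4 - 8*p^3 - 5*sqrt(2)*p^3 + 7*p^2 + 40*sqrt(2)*p^2 - 35*sqrt(2)*p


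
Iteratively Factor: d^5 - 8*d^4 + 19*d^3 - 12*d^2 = (d - 1)*(d^4 - 7*d^3 + 12*d^2) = d*(d - 1)*(d^3 - 7*d^2 + 12*d) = d*(d - 4)*(d - 1)*(d^2 - 3*d) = d^2*(d - 4)*(d - 1)*(d - 3)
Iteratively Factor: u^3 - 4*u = (u - 2)*(u^2 + 2*u) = (u - 2)*(u + 2)*(u)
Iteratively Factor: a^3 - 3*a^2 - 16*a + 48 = (a - 3)*(a^2 - 16) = (a - 3)*(a + 4)*(a - 4)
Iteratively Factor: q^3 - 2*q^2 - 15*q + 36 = (q + 4)*(q^2 - 6*q + 9) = (q - 3)*(q + 4)*(q - 3)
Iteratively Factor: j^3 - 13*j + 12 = (j + 4)*(j^2 - 4*j + 3) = (j - 1)*(j + 4)*(j - 3)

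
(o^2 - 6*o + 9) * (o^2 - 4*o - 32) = o^4 - 10*o^3 + o^2 + 156*o - 288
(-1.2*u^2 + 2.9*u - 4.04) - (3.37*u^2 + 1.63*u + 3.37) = -4.57*u^2 + 1.27*u - 7.41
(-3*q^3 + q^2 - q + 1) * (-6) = 18*q^3 - 6*q^2 + 6*q - 6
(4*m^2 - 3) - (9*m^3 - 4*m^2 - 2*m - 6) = -9*m^3 + 8*m^2 + 2*m + 3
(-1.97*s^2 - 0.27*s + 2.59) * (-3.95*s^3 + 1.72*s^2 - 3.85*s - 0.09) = 7.7815*s^5 - 2.3219*s^4 - 3.1104*s^3 + 5.6716*s^2 - 9.9472*s - 0.2331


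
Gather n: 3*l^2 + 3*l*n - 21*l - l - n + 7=3*l^2 - 22*l + n*(3*l - 1) + 7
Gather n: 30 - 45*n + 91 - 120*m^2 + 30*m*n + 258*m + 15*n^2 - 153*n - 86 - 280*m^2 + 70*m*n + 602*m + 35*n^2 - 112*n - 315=-400*m^2 + 860*m + 50*n^2 + n*(100*m - 310) - 280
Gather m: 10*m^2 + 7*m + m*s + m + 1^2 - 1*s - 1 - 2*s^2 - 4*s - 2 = 10*m^2 + m*(s + 8) - 2*s^2 - 5*s - 2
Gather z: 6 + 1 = 7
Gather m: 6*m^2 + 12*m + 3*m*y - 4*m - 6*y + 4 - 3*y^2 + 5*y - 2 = 6*m^2 + m*(3*y + 8) - 3*y^2 - y + 2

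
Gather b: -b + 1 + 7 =8 - b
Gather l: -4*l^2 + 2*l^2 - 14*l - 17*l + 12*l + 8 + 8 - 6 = -2*l^2 - 19*l + 10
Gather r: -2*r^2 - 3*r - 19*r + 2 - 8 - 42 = -2*r^2 - 22*r - 48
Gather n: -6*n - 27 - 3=-6*n - 30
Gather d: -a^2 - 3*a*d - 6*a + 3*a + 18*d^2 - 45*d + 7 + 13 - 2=-a^2 - 3*a + 18*d^2 + d*(-3*a - 45) + 18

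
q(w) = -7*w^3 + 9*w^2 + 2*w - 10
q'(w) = -21*w^2 + 18*w + 2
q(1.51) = -10.56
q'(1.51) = -18.70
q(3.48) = -189.06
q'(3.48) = -189.68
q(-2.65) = 178.17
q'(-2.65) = -193.17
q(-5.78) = 1630.82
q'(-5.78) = -803.62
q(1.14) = -6.39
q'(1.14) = -4.77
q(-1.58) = 36.92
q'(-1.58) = -78.86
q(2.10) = -30.94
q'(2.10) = -52.81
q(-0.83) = -1.46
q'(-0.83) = -27.41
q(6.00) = -1186.00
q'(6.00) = -646.00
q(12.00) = -10786.00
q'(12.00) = -2806.00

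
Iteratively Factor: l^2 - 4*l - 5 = (l + 1)*(l - 5)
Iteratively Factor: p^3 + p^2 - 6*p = (p - 2)*(p^2 + 3*p) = (p - 2)*(p + 3)*(p)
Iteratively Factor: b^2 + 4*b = (b)*(b + 4)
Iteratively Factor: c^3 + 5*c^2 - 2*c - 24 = (c + 3)*(c^2 + 2*c - 8) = (c - 2)*(c + 3)*(c + 4)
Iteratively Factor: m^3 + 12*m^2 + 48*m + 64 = (m + 4)*(m^2 + 8*m + 16) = (m + 4)^2*(m + 4)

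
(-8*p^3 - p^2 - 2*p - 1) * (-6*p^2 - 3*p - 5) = 48*p^5 + 30*p^4 + 55*p^3 + 17*p^2 + 13*p + 5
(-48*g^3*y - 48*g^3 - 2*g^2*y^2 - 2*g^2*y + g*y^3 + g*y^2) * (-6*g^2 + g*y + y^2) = 288*g^5*y + 288*g^5 - 36*g^4*y^2 - 36*g^4*y - 56*g^3*y^3 - 56*g^3*y^2 - g^2*y^4 - g^2*y^3 + g*y^5 + g*y^4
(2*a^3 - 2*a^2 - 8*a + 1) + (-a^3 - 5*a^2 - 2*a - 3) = a^3 - 7*a^2 - 10*a - 2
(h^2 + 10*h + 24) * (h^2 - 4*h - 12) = h^4 + 6*h^3 - 28*h^2 - 216*h - 288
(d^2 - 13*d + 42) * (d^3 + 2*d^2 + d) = d^5 - 11*d^4 + 17*d^3 + 71*d^2 + 42*d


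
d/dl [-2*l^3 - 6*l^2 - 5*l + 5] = -6*l^2 - 12*l - 5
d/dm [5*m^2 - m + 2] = 10*m - 1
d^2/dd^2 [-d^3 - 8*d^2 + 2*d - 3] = -6*d - 16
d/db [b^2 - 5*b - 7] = 2*b - 5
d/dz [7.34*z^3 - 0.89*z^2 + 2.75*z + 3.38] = 22.02*z^2 - 1.78*z + 2.75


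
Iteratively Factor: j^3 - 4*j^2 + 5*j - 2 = (j - 1)*(j^2 - 3*j + 2) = (j - 2)*(j - 1)*(j - 1)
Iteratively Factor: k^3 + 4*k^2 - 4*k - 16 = (k - 2)*(k^2 + 6*k + 8) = (k - 2)*(k + 4)*(k + 2)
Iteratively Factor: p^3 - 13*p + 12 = (p + 4)*(p^2 - 4*p + 3) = (p - 3)*(p + 4)*(p - 1)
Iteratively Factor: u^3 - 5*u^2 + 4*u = (u - 1)*(u^2 - 4*u) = (u - 4)*(u - 1)*(u)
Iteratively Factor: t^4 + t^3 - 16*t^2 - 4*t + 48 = (t - 3)*(t^3 + 4*t^2 - 4*t - 16) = (t - 3)*(t + 2)*(t^2 + 2*t - 8) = (t - 3)*(t - 2)*(t + 2)*(t + 4)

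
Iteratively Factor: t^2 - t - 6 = (t - 3)*(t + 2)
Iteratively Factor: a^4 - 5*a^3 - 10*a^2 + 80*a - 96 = (a + 4)*(a^3 - 9*a^2 + 26*a - 24) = (a - 3)*(a + 4)*(a^2 - 6*a + 8) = (a - 3)*(a - 2)*(a + 4)*(a - 4)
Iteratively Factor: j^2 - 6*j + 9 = (j - 3)*(j - 3)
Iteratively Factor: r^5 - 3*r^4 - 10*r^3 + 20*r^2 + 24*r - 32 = (r + 2)*(r^4 - 5*r^3 + 20*r - 16) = (r - 4)*(r + 2)*(r^3 - r^2 - 4*r + 4) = (r - 4)*(r - 2)*(r + 2)*(r^2 + r - 2) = (r - 4)*(r - 2)*(r + 2)^2*(r - 1)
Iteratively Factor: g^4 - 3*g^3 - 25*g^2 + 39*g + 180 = (g + 3)*(g^3 - 6*g^2 - 7*g + 60) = (g + 3)^2*(g^2 - 9*g + 20) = (g - 5)*(g + 3)^2*(g - 4)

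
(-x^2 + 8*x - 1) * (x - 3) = -x^3 + 11*x^2 - 25*x + 3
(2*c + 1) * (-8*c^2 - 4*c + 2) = -16*c^3 - 16*c^2 + 2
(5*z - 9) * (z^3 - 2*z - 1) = 5*z^4 - 9*z^3 - 10*z^2 + 13*z + 9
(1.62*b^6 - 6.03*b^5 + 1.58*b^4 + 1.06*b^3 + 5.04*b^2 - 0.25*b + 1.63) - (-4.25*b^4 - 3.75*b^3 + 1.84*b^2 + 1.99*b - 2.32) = 1.62*b^6 - 6.03*b^5 + 5.83*b^4 + 4.81*b^3 + 3.2*b^2 - 2.24*b + 3.95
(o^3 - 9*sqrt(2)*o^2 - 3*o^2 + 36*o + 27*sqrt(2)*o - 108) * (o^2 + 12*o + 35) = o^5 - 9*sqrt(2)*o^4 + 9*o^4 - 81*sqrt(2)*o^3 + 35*o^3 + 9*sqrt(2)*o^2 + 219*o^2 - 36*o + 945*sqrt(2)*o - 3780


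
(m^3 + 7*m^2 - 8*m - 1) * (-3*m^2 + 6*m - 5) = -3*m^5 - 15*m^4 + 61*m^3 - 80*m^2 + 34*m + 5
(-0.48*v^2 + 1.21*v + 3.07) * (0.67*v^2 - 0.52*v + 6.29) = -0.3216*v^4 + 1.0603*v^3 - 1.5915*v^2 + 6.0145*v + 19.3103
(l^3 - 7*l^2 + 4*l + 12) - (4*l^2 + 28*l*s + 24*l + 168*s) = l^3 - 11*l^2 - 28*l*s - 20*l - 168*s + 12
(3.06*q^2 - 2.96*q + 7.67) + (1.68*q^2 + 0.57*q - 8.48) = 4.74*q^2 - 2.39*q - 0.81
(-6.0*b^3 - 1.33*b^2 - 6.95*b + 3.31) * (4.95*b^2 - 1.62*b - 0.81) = -29.7*b^5 + 3.1365*b^4 - 27.3879*b^3 + 28.7208*b^2 + 0.2673*b - 2.6811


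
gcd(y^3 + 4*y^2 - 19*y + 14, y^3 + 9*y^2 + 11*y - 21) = y^2 + 6*y - 7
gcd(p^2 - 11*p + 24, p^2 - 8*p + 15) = p - 3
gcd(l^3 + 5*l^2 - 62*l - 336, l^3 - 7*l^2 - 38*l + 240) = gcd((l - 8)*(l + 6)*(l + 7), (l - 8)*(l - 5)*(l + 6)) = l^2 - 2*l - 48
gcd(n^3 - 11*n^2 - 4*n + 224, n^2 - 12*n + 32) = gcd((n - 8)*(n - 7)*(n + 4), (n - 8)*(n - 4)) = n - 8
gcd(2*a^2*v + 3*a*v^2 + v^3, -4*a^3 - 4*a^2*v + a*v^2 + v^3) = 2*a^2 + 3*a*v + v^2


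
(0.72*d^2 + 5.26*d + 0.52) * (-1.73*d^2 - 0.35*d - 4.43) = -1.2456*d^4 - 9.3518*d^3 - 5.9302*d^2 - 23.4838*d - 2.3036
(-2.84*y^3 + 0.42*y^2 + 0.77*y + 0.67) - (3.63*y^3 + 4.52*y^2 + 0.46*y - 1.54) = -6.47*y^3 - 4.1*y^2 + 0.31*y + 2.21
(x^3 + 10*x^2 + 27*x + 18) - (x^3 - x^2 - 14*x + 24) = 11*x^2 + 41*x - 6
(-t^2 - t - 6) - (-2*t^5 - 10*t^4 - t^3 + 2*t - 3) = 2*t^5 + 10*t^4 + t^3 - t^2 - 3*t - 3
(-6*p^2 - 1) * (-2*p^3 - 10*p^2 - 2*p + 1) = 12*p^5 + 60*p^4 + 14*p^3 + 4*p^2 + 2*p - 1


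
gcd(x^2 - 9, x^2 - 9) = x^2 - 9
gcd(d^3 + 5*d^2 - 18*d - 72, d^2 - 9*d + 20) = d - 4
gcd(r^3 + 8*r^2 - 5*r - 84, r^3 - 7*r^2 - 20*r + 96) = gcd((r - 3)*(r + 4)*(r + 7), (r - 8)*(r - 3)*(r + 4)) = r^2 + r - 12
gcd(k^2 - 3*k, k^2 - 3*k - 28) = 1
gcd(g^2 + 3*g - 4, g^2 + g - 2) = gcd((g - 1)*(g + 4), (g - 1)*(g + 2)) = g - 1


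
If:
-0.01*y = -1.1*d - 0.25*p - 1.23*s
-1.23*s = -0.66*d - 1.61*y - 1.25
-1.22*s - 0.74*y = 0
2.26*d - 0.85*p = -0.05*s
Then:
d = -0.21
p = -0.53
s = 0.29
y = -0.47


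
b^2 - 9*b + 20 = (b - 5)*(b - 4)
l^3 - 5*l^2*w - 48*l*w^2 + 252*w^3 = (l - 6*w)^2*(l + 7*w)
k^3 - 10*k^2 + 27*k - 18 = (k - 6)*(k - 3)*(k - 1)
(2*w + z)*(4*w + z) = 8*w^2 + 6*w*z + z^2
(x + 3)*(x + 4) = x^2 + 7*x + 12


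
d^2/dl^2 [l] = 0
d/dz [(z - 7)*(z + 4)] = 2*z - 3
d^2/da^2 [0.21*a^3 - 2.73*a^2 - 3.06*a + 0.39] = 1.26*a - 5.46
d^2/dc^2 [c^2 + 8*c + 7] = 2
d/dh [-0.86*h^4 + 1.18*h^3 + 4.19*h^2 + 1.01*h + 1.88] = -3.44*h^3 + 3.54*h^2 + 8.38*h + 1.01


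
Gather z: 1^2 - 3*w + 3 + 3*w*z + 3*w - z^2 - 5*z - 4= -z^2 + z*(3*w - 5)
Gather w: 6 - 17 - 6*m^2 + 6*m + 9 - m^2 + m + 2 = -7*m^2 + 7*m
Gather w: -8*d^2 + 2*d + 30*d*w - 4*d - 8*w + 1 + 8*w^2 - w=-8*d^2 - 2*d + 8*w^2 + w*(30*d - 9) + 1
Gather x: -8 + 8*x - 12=8*x - 20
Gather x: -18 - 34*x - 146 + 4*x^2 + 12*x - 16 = 4*x^2 - 22*x - 180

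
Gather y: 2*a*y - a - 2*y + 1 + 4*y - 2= -a + y*(2*a + 2) - 1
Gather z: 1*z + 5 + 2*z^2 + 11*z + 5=2*z^2 + 12*z + 10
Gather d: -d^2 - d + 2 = -d^2 - d + 2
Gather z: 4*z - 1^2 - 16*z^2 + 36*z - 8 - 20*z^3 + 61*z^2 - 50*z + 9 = -20*z^3 + 45*z^2 - 10*z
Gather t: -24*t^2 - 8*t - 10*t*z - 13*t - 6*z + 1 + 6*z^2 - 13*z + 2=-24*t^2 + t*(-10*z - 21) + 6*z^2 - 19*z + 3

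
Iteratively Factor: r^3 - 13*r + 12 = (r - 1)*(r^2 + r - 12) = (r - 3)*(r - 1)*(r + 4)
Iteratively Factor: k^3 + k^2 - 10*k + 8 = (k - 2)*(k^2 + 3*k - 4) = (k - 2)*(k + 4)*(k - 1)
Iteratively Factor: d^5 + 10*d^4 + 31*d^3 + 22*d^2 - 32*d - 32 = (d + 4)*(d^4 + 6*d^3 + 7*d^2 - 6*d - 8) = (d + 4)^2*(d^3 + 2*d^2 - d - 2) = (d + 2)*(d + 4)^2*(d^2 - 1) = (d + 1)*(d + 2)*(d + 4)^2*(d - 1)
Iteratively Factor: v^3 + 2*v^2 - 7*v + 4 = (v + 4)*(v^2 - 2*v + 1) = (v - 1)*(v + 4)*(v - 1)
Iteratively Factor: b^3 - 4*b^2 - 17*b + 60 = (b + 4)*(b^2 - 8*b + 15) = (b - 3)*(b + 4)*(b - 5)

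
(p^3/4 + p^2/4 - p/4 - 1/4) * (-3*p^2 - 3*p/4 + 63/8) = -3*p^5/4 - 15*p^4/16 + 81*p^3/32 + 93*p^2/32 - 57*p/32 - 63/32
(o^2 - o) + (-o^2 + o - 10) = -10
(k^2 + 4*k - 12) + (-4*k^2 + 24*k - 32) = -3*k^2 + 28*k - 44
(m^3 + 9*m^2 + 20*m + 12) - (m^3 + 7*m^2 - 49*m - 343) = 2*m^2 + 69*m + 355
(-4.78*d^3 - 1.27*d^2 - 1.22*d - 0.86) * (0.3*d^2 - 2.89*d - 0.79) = -1.434*d^5 + 13.4332*d^4 + 7.0805*d^3 + 4.2711*d^2 + 3.4492*d + 0.6794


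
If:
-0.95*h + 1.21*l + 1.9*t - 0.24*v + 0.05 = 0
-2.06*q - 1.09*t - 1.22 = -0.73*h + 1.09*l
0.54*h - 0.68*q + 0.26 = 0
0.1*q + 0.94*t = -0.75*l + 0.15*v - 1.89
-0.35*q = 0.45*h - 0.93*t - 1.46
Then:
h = -4.60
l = 7.01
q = -3.27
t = -5.03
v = 13.96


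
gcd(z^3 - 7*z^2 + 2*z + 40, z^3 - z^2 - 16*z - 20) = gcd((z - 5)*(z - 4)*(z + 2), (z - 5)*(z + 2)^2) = z^2 - 3*z - 10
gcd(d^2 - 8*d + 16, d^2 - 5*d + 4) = d - 4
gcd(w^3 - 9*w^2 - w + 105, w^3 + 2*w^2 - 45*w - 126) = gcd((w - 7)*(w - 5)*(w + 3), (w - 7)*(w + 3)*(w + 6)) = w^2 - 4*w - 21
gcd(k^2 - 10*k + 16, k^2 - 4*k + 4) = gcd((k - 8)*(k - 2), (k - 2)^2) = k - 2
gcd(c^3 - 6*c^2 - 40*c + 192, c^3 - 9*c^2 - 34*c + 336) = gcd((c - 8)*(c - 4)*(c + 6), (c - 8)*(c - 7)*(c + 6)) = c^2 - 2*c - 48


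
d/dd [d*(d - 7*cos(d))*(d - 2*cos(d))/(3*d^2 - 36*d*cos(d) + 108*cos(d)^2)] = (-3*d^3*sin(d) + d^3 + 13*d^2*sin(2*d) - 18*d^2*cos(d) + 94*d*cos(d)^2 - 84*cos(d)^3)/(3*(d - 6*cos(d))^3)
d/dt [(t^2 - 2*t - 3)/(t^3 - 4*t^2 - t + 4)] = (-t^2 + 6*t - 11)/(t^4 - 10*t^3 + 33*t^2 - 40*t + 16)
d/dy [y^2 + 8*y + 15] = 2*y + 8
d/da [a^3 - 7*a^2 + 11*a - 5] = 3*a^2 - 14*a + 11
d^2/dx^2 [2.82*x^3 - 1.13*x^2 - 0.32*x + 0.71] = 16.92*x - 2.26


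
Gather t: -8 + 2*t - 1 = 2*t - 9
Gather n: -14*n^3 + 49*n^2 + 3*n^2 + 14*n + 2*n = -14*n^3 + 52*n^2 + 16*n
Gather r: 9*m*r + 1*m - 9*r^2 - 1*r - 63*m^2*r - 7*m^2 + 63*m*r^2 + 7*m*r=-7*m^2 + m + r^2*(63*m - 9) + r*(-63*m^2 + 16*m - 1)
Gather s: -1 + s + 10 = s + 9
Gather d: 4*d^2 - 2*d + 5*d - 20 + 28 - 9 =4*d^2 + 3*d - 1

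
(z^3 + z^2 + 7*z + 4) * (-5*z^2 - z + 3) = -5*z^5 - 6*z^4 - 33*z^3 - 24*z^2 + 17*z + 12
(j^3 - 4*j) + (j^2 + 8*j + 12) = j^3 + j^2 + 4*j + 12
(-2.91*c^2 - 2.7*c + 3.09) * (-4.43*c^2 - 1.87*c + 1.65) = 12.8913*c^4 + 17.4027*c^3 - 13.4412*c^2 - 10.2333*c + 5.0985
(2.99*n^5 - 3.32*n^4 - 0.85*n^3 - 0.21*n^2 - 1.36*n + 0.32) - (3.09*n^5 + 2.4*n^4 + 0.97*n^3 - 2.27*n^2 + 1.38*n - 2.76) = -0.0999999999999996*n^5 - 5.72*n^4 - 1.82*n^3 + 2.06*n^2 - 2.74*n + 3.08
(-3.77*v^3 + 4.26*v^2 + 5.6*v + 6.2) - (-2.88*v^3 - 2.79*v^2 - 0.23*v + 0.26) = -0.89*v^3 + 7.05*v^2 + 5.83*v + 5.94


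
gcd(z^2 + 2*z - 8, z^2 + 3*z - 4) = z + 4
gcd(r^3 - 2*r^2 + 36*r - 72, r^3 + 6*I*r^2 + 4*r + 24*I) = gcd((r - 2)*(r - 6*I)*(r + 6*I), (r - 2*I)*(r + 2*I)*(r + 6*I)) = r + 6*I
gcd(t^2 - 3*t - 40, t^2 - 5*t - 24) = t - 8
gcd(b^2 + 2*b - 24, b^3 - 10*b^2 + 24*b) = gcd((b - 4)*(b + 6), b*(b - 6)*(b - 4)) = b - 4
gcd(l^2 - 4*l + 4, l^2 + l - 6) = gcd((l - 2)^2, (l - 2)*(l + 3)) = l - 2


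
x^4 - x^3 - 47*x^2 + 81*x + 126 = (x - 6)*(x - 3)*(x + 1)*(x + 7)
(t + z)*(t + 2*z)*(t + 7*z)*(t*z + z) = t^4*z + 10*t^3*z^2 + t^3*z + 23*t^2*z^3 + 10*t^2*z^2 + 14*t*z^4 + 23*t*z^3 + 14*z^4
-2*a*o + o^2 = o*(-2*a + o)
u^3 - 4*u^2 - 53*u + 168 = (u - 8)*(u - 3)*(u + 7)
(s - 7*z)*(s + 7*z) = s^2 - 49*z^2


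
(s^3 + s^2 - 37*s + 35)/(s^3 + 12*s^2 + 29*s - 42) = (s - 5)/(s + 6)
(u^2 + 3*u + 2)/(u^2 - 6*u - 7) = (u + 2)/(u - 7)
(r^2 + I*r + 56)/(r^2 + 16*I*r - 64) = (r - 7*I)/(r + 8*I)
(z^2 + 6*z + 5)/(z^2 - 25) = (z + 1)/(z - 5)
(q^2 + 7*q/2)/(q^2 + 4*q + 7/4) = 2*q/(2*q + 1)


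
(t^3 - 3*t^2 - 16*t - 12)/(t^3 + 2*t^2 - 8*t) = (t^3 - 3*t^2 - 16*t - 12)/(t*(t^2 + 2*t - 8))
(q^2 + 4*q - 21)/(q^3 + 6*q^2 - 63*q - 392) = (q - 3)/(q^2 - q - 56)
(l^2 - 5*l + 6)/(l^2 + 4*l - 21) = (l - 2)/(l + 7)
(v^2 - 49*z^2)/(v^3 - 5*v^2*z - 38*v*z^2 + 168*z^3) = (-v - 7*z)/(-v^2 - 2*v*z + 24*z^2)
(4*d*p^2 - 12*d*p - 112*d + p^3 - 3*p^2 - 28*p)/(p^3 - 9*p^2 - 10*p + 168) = (4*d + p)/(p - 6)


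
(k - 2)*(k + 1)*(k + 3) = k^3 + 2*k^2 - 5*k - 6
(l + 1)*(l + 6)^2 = l^3 + 13*l^2 + 48*l + 36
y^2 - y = y*(y - 1)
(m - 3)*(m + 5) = m^2 + 2*m - 15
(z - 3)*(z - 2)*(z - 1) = z^3 - 6*z^2 + 11*z - 6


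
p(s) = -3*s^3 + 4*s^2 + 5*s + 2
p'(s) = -9*s^2 + 8*s + 5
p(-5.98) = 756.68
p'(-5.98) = -364.68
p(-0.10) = 1.54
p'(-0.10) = 4.11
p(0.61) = 5.86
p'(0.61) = 6.53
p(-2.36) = 51.91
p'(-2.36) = -64.01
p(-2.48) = 59.96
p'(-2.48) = -70.19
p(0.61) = 5.86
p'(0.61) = 6.53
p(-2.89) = 93.37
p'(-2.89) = -93.29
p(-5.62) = 632.75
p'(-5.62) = -324.22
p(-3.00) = 104.00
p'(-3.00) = -100.00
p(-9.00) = 2468.00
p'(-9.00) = -796.00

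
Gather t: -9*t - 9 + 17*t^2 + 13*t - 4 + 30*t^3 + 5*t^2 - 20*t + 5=30*t^3 + 22*t^2 - 16*t - 8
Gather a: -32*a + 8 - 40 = -32*a - 32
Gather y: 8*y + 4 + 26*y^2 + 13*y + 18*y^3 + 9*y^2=18*y^3 + 35*y^2 + 21*y + 4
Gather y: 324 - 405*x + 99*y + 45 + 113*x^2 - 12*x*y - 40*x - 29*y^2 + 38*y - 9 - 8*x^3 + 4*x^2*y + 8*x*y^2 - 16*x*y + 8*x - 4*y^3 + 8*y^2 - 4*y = -8*x^3 + 113*x^2 - 437*x - 4*y^3 + y^2*(8*x - 21) + y*(4*x^2 - 28*x + 133) + 360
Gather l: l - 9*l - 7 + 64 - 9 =48 - 8*l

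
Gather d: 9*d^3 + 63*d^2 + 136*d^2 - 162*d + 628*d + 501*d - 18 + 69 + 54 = 9*d^3 + 199*d^2 + 967*d + 105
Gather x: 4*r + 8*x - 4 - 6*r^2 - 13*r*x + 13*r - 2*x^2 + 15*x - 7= -6*r^2 + 17*r - 2*x^2 + x*(23 - 13*r) - 11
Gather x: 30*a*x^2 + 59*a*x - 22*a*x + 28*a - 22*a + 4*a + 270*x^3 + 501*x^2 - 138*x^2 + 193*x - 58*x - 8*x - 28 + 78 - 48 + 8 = 10*a + 270*x^3 + x^2*(30*a + 363) + x*(37*a + 127) + 10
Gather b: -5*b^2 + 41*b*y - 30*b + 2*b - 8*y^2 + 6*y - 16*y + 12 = -5*b^2 + b*(41*y - 28) - 8*y^2 - 10*y + 12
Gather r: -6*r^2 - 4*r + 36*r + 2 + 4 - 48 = -6*r^2 + 32*r - 42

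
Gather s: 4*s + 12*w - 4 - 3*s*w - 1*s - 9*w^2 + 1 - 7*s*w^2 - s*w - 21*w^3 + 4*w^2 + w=s*(-7*w^2 - 4*w + 3) - 21*w^3 - 5*w^2 + 13*w - 3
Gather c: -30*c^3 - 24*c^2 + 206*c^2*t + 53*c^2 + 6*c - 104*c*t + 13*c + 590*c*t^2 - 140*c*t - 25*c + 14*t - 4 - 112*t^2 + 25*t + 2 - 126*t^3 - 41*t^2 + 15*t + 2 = -30*c^3 + c^2*(206*t + 29) + c*(590*t^2 - 244*t - 6) - 126*t^3 - 153*t^2 + 54*t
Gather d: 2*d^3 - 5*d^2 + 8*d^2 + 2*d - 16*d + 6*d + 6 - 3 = 2*d^3 + 3*d^2 - 8*d + 3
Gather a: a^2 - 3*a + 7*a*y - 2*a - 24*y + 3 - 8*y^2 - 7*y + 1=a^2 + a*(7*y - 5) - 8*y^2 - 31*y + 4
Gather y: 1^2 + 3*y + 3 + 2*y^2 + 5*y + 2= 2*y^2 + 8*y + 6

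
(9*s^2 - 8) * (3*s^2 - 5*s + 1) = 27*s^4 - 45*s^3 - 15*s^2 + 40*s - 8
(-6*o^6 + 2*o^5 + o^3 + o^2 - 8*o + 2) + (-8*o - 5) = -6*o^6 + 2*o^5 + o^3 + o^2 - 16*o - 3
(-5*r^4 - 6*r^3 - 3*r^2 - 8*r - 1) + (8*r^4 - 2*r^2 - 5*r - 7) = 3*r^4 - 6*r^3 - 5*r^2 - 13*r - 8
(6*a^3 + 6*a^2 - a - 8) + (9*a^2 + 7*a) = 6*a^3 + 15*a^2 + 6*a - 8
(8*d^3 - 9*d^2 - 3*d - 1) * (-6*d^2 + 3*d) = -48*d^5 + 78*d^4 - 9*d^3 - 3*d^2 - 3*d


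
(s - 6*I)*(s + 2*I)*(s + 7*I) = s^3 + 3*I*s^2 + 40*s + 84*I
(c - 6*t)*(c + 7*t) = c^2 + c*t - 42*t^2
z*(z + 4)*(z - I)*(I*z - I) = I*z^4 + z^3 + 3*I*z^3 + 3*z^2 - 4*I*z^2 - 4*z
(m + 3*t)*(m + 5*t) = m^2 + 8*m*t + 15*t^2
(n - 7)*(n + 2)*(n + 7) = n^3 + 2*n^2 - 49*n - 98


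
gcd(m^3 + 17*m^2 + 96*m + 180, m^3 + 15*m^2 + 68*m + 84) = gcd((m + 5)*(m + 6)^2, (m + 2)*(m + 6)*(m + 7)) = m + 6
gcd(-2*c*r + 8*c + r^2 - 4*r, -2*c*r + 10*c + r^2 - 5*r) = -2*c + r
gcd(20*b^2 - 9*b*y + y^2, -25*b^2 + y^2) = -5*b + y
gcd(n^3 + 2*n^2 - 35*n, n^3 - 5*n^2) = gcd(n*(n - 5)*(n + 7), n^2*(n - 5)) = n^2 - 5*n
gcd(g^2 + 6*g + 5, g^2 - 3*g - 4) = g + 1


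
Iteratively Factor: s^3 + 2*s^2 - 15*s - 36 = (s + 3)*(s^2 - s - 12) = (s - 4)*(s + 3)*(s + 3)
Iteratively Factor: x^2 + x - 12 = (x - 3)*(x + 4)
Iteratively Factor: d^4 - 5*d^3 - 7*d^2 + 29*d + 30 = (d + 1)*(d^3 - 6*d^2 - d + 30) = (d - 5)*(d + 1)*(d^2 - d - 6) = (d - 5)*(d - 3)*(d + 1)*(d + 2)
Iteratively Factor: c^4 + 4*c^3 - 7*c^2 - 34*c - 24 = (c + 2)*(c^3 + 2*c^2 - 11*c - 12) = (c + 2)*(c + 4)*(c^2 - 2*c - 3) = (c + 1)*(c + 2)*(c + 4)*(c - 3)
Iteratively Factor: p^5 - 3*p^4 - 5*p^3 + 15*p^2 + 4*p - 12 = (p + 1)*(p^4 - 4*p^3 - p^2 + 16*p - 12) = (p - 1)*(p + 1)*(p^3 - 3*p^2 - 4*p + 12) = (p - 1)*(p + 1)*(p + 2)*(p^2 - 5*p + 6) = (p - 2)*(p - 1)*(p + 1)*(p + 2)*(p - 3)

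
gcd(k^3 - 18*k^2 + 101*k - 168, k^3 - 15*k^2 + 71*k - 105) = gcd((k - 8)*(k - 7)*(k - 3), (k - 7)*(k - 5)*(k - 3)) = k^2 - 10*k + 21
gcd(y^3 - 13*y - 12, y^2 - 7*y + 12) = y - 4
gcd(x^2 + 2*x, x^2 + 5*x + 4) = 1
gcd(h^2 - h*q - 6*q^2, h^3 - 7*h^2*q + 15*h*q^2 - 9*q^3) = -h + 3*q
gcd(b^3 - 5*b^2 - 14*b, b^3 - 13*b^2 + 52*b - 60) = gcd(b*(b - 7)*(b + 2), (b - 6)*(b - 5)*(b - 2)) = 1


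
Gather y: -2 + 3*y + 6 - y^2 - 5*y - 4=-y^2 - 2*y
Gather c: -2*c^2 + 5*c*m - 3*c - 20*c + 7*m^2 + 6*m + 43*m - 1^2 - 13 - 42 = -2*c^2 + c*(5*m - 23) + 7*m^2 + 49*m - 56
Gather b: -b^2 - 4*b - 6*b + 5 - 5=-b^2 - 10*b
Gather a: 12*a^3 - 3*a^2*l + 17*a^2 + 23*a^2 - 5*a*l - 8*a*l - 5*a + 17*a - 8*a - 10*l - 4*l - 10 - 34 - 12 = 12*a^3 + a^2*(40 - 3*l) + a*(4 - 13*l) - 14*l - 56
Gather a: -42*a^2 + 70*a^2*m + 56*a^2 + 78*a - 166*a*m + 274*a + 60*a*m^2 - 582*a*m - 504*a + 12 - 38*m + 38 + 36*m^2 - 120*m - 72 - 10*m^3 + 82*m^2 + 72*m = a^2*(70*m + 14) + a*(60*m^2 - 748*m - 152) - 10*m^3 + 118*m^2 - 86*m - 22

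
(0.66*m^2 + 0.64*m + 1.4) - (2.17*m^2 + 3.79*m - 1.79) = -1.51*m^2 - 3.15*m + 3.19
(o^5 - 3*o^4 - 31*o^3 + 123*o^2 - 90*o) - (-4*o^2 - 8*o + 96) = o^5 - 3*o^4 - 31*o^3 + 127*o^2 - 82*o - 96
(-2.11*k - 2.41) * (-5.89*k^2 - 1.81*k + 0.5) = 12.4279*k^3 + 18.014*k^2 + 3.3071*k - 1.205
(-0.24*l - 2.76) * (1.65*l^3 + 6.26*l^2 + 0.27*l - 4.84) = -0.396*l^4 - 6.0564*l^3 - 17.3424*l^2 + 0.4164*l + 13.3584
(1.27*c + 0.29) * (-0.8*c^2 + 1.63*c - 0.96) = -1.016*c^3 + 1.8381*c^2 - 0.7465*c - 0.2784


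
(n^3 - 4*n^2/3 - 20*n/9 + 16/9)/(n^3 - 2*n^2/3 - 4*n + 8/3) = (n + 4/3)/(n + 2)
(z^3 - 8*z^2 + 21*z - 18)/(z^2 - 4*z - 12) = (-z^3 + 8*z^2 - 21*z + 18)/(-z^2 + 4*z + 12)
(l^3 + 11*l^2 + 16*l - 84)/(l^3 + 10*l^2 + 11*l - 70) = (l + 6)/(l + 5)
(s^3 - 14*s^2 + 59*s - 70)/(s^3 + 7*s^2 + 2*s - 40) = (s^2 - 12*s + 35)/(s^2 + 9*s + 20)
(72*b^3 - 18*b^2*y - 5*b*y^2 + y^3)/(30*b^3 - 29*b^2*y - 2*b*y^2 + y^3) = (-12*b^2 + b*y + y^2)/(-5*b^2 + 4*b*y + y^2)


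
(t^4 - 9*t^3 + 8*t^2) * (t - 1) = t^5 - 10*t^4 + 17*t^3 - 8*t^2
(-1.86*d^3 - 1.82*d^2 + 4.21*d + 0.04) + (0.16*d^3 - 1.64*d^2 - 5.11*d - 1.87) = -1.7*d^3 - 3.46*d^2 - 0.9*d - 1.83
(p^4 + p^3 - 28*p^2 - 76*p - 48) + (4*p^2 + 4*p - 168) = p^4 + p^3 - 24*p^2 - 72*p - 216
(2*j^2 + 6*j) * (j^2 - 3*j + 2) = 2*j^4 - 14*j^2 + 12*j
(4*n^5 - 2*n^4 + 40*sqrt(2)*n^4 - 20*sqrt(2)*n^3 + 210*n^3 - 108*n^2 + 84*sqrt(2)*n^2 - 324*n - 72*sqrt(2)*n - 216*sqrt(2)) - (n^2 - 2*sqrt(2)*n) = 4*n^5 - 2*n^4 + 40*sqrt(2)*n^4 - 20*sqrt(2)*n^3 + 210*n^3 - 109*n^2 + 84*sqrt(2)*n^2 - 324*n - 70*sqrt(2)*n - 216*sqrt(2)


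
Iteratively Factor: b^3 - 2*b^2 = (b)*(b^2 - 2*b) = b^2*(b - 2)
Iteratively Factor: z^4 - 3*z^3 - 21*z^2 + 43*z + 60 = (z - 3)*(z^3 - 21*z - 20) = (z - 5)*(z - 3)*(z^2 + 5*z + 4) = (z - 5)*(z - 3)*(z + 1)*(z + 4)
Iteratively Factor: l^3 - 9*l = (l)*(l^2 - 9) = l*(l - 3)*(l + 3)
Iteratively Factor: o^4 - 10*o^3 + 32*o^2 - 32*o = (o - 4)*(o^3 - 6*o^2 + 8*o) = (o - 4)*(o - 2)*(o^2 - 4*o) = o*(o - 4)*(o - 2)*(o - 4)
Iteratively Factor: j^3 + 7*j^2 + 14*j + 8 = (j + 1)*(j^2 + 6*j + 8) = (j + 1)*(j + 2)*(j + 4)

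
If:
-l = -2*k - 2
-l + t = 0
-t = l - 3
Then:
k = -1/4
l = 3/2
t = 3/2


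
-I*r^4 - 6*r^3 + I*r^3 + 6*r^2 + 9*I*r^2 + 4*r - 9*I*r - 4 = (r - 4*I)*(r - I)^2*(-I*r + I)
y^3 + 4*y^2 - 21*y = y*(y - 3)*(y + 7)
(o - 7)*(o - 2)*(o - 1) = o^3 - 10*o^2 + 23*o - 14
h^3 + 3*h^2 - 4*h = h*(h - 1)*(h + 4)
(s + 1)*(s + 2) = s^2 + 3*s + 2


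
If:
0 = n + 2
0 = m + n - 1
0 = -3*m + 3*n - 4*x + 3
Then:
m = 3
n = -2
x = -3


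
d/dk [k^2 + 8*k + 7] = 2*k + 8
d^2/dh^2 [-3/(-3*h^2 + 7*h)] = 6*(-3*h*(3*h - 7) + (6*h - 7)^2)/(h^3*(3*h - 7)^3)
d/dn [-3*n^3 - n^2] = n*(-9*n - 2)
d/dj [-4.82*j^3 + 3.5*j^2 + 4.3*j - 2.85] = -14.46*j^2 + 7.0*j + 4.3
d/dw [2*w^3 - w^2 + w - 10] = 6*w^2 - 2*w + 1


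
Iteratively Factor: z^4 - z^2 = (z)*(z^3 - z) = z*(z + 1)*(z^2 - z) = z*(z - 1)*(z + 1)*(z)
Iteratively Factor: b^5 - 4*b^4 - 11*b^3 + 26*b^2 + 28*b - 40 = (b - 2)*(b^4 - 2*b^3 - 15*b^2 - 4*b + 20) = (b - 5)*(b - 2)*(b^3 + 3*b^2 - 4) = (b - 5)*(b - 2)*(b + 2)*(b^2 + b - 2) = (b - 5)*(b - 2)*(b + 2)^2*(b - 1)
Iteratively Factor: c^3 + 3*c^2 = (c)*(c^2 + 3*c) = c*(c + 3)*(c)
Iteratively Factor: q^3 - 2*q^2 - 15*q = (q - 5)*(q^2 + 3*q) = q*(q - 5)*(q + 3)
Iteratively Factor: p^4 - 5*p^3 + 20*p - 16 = (p + 2)*(p^3 - 7*p^2 + 14*p - 8) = (p - 1)*(p + 2)*(p^2 - 6*p + 8) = (p - 2)*(p - 1)*(p + 2)*(p - 4)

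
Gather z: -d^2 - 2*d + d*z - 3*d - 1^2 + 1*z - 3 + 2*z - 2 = -d^2 - 5*d + z*(d + 3) - 6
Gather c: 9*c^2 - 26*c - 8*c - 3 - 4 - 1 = 9*c^2 - 34*c - 8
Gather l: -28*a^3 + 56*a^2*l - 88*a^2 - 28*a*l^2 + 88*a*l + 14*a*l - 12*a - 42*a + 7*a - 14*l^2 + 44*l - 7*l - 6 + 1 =-28*a^3 - 88*a^2 - 47*a + l^2*(-28*a - 14) + l*(56*a^2 + 102*a + 37) - 5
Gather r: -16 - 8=-24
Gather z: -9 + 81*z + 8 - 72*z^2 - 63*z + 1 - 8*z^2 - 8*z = -80*z^2 + 10*z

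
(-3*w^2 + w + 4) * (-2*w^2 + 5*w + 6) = 6*w^4 - 17*w^3 - 21*w^2 + 26*w + 24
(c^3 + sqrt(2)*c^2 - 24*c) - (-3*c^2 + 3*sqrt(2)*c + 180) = c^3 + sqrt(2)*c^2 + 3*c^2 - 24*c - 3*sqrt(2)*c - 180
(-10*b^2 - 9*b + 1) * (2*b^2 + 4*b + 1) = -20*b^4 - 58*b^3 - 44*b^2 - 5*b + 1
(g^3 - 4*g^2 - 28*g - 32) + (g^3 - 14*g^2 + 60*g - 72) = 2*g^3 - 18*g^2 + 32*g - 104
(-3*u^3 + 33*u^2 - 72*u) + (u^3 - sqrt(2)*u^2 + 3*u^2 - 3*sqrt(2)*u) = -2*u^3 - sqrt(2)*u^2 + 36*u^2 - 72*u - 3*sqrt(2)*u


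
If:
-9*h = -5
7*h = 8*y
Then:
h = 5/9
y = 35/72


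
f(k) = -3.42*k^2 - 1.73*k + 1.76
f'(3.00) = -22.25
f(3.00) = -34.21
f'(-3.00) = 18.79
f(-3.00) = -23.83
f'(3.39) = -24.92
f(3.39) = -43.41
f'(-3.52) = 22.35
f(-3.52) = -34.53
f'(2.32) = -17.60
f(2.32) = -20.66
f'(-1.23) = 6.68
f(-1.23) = -1.29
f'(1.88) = -14.59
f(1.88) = -13.58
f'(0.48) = -5.01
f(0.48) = 0.14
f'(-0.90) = 4.43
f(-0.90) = 0.55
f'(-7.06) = 46.56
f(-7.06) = -156.49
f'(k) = -6.84*k - 1.73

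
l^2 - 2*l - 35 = (l - 7)*(l + 5)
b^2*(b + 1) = b^3 + b^2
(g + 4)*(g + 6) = g^2 + 10*g + 24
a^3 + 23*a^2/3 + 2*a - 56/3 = (a - 4/3)*(a + 2)*(a + 7)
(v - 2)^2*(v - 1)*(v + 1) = v^4 - 4*v^3 + 3*v^2 + 4*v - 4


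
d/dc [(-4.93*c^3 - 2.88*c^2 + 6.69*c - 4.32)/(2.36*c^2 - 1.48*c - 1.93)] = (-11.6348*c^4 + 14.5928*c^3 + 17.0187*c^2 + 31.5072*c - 19.3053)/(5.5696*c^4 - 6.9856*c^3 - 6.9192*c^2 + 5.7128*c + 3.7249)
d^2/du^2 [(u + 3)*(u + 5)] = 2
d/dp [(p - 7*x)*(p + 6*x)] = 2*p - x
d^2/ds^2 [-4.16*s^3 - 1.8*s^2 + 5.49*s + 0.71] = -24.96*s - 3.6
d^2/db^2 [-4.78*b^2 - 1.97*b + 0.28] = -9.56000000000000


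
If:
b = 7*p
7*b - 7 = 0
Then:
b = 1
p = 1/7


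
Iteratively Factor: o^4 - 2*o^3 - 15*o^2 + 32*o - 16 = (o - 1)*(o^3 - o^2 - 16*o + 16) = (o - 1)^2*(o^2 - 16) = (o - 1)^2*(o + 4)*(o - 4)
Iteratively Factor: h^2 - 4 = (h - 2)*(h + 2)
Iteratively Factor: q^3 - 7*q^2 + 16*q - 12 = (q - 3)*(q^2 - 4*q + 4) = (q - 3)*(q - 2)*(q - 2)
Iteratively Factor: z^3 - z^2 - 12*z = (z)*(z^2 - z - 12) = z*(z - 4)*(z + 3)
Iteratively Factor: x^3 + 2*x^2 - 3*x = (x - 1)*(x^2 + 3*x) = x*(x - 1)*(x + 3)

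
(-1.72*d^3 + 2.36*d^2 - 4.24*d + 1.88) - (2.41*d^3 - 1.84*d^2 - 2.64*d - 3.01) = -4.13*d^3 + 4.2*d^2 - 1.6*d + 4.89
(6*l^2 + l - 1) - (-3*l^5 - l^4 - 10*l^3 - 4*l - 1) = 3*l^5 + l^4 + 10*l^3 + 6*l^2 + 5*l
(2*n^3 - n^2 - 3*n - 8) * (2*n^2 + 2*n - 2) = 4*n^5 + 2*n^4 - 12*n^3 - 20*n^2 - 10*n + 16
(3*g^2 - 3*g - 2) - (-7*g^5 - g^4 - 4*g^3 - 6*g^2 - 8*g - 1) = 7*g^5 + g^4 + 4*g^3 + 9*g^2 + 5*g - 1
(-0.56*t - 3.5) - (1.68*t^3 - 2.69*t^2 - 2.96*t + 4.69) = -1.68*t^3 + 2.69*t^2 + 2.4*t - 8.19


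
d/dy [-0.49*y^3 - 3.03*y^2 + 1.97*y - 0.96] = -1.47*y^2 - 6.06*y + 1.97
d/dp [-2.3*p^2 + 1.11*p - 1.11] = 1.11 - 4.6*p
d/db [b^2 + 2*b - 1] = 2*b + 2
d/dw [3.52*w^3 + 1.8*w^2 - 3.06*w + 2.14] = 10.56*w^2 + 3.6*w - 3.06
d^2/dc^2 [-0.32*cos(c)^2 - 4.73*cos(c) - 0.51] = 4.73*cos(c) + 0.64*cos(2*c)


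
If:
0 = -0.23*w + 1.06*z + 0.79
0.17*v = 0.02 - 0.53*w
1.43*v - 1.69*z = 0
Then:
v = -0.80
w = 0.30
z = -0.68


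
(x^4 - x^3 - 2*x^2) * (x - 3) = x^5 - 4*x^4 + x^3 + 6*x^2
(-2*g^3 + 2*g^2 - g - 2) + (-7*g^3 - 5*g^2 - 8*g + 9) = -9*g^3 - 3*g^2 - 9*g + 7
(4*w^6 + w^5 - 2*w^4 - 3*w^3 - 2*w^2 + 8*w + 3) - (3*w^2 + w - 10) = 4*w^6 + w^5 - 2*w^4 - 3*w^3 - 5*w^2 + 7*w + 13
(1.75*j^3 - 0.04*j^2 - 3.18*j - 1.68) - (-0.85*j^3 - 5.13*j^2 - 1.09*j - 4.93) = 2.6*j^3 + 5.09*j^2 - 2.09*j + 3.25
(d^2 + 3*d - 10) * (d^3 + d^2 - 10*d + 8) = d^5 + 4*d^4 - 17*d^3 - 32*d^2 + 124*d - 80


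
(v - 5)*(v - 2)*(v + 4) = v^3 - 3*v^2 - 18*v + 40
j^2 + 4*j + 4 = (j + 2)^2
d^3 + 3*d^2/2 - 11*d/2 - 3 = (d - 2)*(d + 1/2)*(d + 3)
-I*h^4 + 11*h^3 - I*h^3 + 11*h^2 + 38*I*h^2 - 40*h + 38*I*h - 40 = (h + 2*I)*(h + 4*I)*(h + 5*I)*(-I*h - I)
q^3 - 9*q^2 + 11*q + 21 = (q - 7)*(q - 3)*(q + 1)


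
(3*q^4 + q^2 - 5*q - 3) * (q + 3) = 3*q^5 + 9*q^4 + q^3 - 2*q^2 - 18*q - 9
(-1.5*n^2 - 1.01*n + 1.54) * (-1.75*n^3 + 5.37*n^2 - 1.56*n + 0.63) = 2.625*n^5 - 6.2875*n^4 - 5.7787*n^3 + 8.9004*n^2 - 3.0387*n + 0.9702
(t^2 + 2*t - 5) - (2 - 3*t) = t^2 + 5*t - 7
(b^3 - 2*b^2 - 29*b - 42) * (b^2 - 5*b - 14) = b^5 - 7*b^4 - 33*b^3 + 131*b^2 + 616*b + 588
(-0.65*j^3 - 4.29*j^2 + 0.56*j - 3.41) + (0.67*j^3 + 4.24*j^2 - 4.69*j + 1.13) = 0.02*j^3 - 0.0499999999999998*j^2 - 4.13*j - 2.28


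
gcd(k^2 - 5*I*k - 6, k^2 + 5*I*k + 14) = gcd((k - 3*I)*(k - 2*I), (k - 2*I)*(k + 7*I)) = k - 2*I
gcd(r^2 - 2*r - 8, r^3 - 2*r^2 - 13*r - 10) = r + 2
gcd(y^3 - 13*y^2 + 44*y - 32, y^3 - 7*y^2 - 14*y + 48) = y - 8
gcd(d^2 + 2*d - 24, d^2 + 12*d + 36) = d + 6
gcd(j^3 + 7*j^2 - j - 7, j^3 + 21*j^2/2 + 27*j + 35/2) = j^2 + 8*j + 7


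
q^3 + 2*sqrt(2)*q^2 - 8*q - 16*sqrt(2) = (q - 2*sqrt(2))*(q + 2*sqrt(2))^2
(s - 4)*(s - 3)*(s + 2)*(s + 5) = s^4 - 27*s^2 + 14*s + 120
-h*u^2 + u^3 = u^2*(-h + u)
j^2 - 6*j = j*(j - 6)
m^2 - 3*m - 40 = (m - 8)*(m + 5)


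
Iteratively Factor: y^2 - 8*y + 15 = (y - 3)*(y - 5)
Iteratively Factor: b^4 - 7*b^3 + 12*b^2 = (b)*(b^3 - 7*b^2 + 12*b) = b*(b - 4)*(b^2 - 3*b) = b*(b - 4)*(b - 3)*(b)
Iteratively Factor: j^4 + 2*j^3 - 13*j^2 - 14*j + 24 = (j - 1)*(j^3 + 3*j^2 - 10*j - 24) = (j - 1)*(j + 2)*(j^2 + j - 12) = (j - 1)*(j + 2)*(j + 4)*(j - 3)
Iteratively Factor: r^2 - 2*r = (r - 2)*(r)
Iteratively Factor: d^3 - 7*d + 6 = (d + 3)*(d^2 - 3*d + 2) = (d - 1)*(d + 3)*(d - 2)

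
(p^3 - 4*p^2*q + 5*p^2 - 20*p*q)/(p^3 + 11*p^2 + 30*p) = (p - 4*q)/(p + 6)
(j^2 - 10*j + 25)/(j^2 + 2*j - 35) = (j - 5)/(j + 7)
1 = 1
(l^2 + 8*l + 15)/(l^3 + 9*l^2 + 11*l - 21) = (l + 5)/(l^2 + 6*l - 7)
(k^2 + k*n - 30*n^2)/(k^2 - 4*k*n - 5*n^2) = (k + 6*n)/(k + n)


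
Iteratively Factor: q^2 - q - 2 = (q - 2)*(q + 1)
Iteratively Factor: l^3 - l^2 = (l)*(l^2 - l) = l*(l - 1)*(l)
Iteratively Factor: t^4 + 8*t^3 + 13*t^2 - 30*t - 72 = (t - 2)*(t^3 + 10*t^2 + 33*t + 36) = (t - 2)*(t + 3)*(t^2 + 7*t + 12) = (t - 2)*(t + 3)^2*(t + 4)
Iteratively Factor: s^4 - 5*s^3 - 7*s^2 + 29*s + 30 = (s + 2)*(s^3 - 7*s^2 + 7*s + 15) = (s - 5)*(s + 2)*(s^2 - 2*s - 3) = (s - 5)*(s + 1)*(s + 2)*(s - 3)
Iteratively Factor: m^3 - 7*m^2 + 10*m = (m - 5)*(m^2 - 2*m) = m*(m - 5)*(m - 2)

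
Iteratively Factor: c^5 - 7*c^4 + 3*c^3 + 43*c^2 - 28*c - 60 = (c - 3)*(c^4 - 4*c^3 - 9*c^2 + 16*c + 20) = (c - 3)*(c - 2)*(c^3 - 2*c^2 - 13*c - 10) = (c - 3)*(c - 2)*(c + 2)*(c^2 - 4*c - 5) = (c - 5)*(c - 3)*(c - 2)*(c + 2)*(c + 1)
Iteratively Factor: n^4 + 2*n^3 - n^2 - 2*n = (n + 2)*(n^3 - n) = n*(n + 2)*(n^2 - 1) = n*(n + 1)*(n + 2)*(n - 1)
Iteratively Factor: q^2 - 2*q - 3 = (q - 3)*(q + 1)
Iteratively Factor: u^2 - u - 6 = (u - 3)*(u + 2)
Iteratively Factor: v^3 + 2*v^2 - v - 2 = (v - 1)*(v^2 + 3*v + 2) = (v - 1)*(v + 1)*(v + 2)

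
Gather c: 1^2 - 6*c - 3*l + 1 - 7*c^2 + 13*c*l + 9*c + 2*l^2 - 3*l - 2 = -7*c^2 + c*(13*l + 3) + 2*l^2 - 6*l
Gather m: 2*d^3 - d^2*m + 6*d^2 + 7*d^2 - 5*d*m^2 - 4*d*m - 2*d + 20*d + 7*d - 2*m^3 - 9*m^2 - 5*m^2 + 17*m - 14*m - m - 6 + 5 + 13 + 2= 2*d^3 + 13*d^2 + 25*d - 2*m^3 + m^2*(-5*d - 14) + m*(-d^2 - 4*d + 2) + 14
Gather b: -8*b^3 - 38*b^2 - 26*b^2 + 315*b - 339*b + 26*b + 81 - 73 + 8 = -8*b^3 - 64*b^2 + 2*b + 16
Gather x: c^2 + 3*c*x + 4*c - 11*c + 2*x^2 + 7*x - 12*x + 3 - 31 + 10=c^2 - 7*c + 2*x^2 + x*(3*c - 5) - 18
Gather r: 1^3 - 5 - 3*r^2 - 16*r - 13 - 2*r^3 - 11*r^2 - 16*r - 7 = -2*r^3 - 14*r^2 - 32*r - 24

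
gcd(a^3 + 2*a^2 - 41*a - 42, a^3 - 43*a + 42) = a^2 + a - 42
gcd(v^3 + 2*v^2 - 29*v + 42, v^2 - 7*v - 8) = 1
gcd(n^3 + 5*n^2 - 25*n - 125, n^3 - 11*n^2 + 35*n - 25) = n - 5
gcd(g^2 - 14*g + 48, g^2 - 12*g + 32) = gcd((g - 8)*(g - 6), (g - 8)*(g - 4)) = g - 8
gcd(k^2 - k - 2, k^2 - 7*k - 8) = k + 1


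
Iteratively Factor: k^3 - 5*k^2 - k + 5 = (k + 1)*(k^2 - 6*k + 5) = (k - 5)*(k + 1)*(k - 1)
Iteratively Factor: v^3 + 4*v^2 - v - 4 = (v + 4)*(v^2 - 1) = (v + 1)*(v + 4)*(v - 1)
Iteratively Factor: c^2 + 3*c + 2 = (c + 2)*(c + 1)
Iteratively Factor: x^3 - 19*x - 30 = (x - 5)*(x^2 + 5*x + 6) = (x - 5)*(x + 2)*(x + 3)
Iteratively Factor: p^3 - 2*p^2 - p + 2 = (p - 2)*(p^2 - 1) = (p - 2)*(p + 1)*(p - 1)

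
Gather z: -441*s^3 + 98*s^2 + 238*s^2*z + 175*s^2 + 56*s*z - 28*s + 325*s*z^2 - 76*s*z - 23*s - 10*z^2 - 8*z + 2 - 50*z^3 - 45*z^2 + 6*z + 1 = -441*s^3 + 273*s^2 - 51*s - 50*z^3 + z^2*(325*s - 55) + z*(238*s^2 - 20*s - 2) + 3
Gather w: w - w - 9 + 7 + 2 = 0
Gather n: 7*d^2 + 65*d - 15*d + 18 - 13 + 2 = 7*d^2 + 50*d + 7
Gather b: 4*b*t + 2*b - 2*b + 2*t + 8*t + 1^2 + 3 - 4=4*b*t + 10*t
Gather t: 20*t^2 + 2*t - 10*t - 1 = 20*t^2 - 8*t - 1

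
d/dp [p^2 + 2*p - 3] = 2*p + 2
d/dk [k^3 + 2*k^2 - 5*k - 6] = 3*k^2 + 4*k - 5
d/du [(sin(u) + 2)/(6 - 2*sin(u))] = 5*cos(u)/(2*(sin(u) - 3)^2)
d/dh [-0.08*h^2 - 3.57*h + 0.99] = -0.16*h - 3.57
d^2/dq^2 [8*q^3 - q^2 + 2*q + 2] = 48*q - 2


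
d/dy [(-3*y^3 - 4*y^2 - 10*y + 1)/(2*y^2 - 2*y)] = (-3*y^4 + 6*y^3 + 14*y^2 - 2*y + 1)/(2*y^2*(y^2 - 2*y + 1))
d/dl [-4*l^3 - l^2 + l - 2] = -12*l^2 - 2*l + 1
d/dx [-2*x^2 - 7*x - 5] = -4*x - 7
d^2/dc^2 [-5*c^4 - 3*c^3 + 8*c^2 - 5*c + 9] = -60*c^2 - 18*c + 16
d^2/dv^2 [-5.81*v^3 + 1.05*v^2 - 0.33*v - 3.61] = 2.1 - 34.86*v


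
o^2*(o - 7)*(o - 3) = o^4 - 10*o^3 + 21*o^2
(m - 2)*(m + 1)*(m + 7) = m^3 + 6*m^2 - 9*m - 14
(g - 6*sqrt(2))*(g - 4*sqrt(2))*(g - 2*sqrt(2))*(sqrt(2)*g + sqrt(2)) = sqrt(2)*g^4 - 24*g^3 + sqrt(2)*g^3 - 24*g^2 + 88*sqrt(2)*g^2 - 192*g + 88*sqrt(2)*g - 192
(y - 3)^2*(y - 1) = y^3 - 7*y^2 + 15*y - 9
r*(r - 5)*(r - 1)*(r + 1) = r^4 - 5*r^3 - r^2 + 5*r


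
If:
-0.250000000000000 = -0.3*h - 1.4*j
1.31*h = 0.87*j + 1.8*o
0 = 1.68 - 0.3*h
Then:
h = 5.60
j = -1.02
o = 4.57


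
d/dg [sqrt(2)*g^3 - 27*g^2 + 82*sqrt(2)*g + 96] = 3*sqrt(2)*g^2 - 54*g + 82*sqrt(2)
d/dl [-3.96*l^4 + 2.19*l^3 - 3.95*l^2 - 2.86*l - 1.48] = -15.84*l^3 + 6.57*l^2 - 7.9*l - 2.86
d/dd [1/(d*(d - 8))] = 2*(4 - d)/(d^2*(d^2 - 16*d + 64))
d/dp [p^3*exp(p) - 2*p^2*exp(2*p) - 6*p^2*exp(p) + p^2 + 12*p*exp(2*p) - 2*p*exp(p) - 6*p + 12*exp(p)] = p^3*exp(p) - 4*p^2*exp(2*p) - 3*p^2*exp(p) + 20*p*exp(2*p) - 14*p*exp(p) + 2*p + 12*exp(2*p) + 10*exp(p) - 6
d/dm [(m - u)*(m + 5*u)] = 2*m + 4*u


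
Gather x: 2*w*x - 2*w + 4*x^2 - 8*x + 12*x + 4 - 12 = -2*w + 4*x^2 + x*(2*w + 4) - 8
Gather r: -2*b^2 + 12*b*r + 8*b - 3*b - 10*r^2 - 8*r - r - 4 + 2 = -2*b^2 + 5*b - 10*r^2 + r*(12*b - 9) - 2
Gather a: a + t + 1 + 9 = a + t + 10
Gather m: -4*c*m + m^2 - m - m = m^2 + m*(-4*c - 2)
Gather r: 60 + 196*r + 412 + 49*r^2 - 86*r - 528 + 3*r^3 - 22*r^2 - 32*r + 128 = 3*r^3 + 27*r^2 + 78*r + 72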